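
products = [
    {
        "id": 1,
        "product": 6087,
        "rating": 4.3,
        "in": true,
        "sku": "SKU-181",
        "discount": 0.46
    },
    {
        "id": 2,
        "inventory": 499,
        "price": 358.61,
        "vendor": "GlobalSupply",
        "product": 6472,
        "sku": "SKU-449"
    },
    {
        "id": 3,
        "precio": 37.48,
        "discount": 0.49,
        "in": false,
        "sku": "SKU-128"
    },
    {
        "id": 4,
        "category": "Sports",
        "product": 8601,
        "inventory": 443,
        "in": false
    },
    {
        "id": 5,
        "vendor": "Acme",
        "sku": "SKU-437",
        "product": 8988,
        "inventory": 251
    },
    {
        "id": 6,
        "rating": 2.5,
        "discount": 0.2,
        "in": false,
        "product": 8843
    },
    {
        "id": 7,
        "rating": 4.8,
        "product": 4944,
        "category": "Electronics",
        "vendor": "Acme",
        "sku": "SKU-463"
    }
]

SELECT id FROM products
[1, 2, 3, 4, 5, 6, 7]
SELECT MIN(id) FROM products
1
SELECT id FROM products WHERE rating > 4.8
[]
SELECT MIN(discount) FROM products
0.2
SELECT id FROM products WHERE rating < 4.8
[1, 6]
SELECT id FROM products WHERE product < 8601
[1, 2, 7]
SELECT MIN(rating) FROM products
2.5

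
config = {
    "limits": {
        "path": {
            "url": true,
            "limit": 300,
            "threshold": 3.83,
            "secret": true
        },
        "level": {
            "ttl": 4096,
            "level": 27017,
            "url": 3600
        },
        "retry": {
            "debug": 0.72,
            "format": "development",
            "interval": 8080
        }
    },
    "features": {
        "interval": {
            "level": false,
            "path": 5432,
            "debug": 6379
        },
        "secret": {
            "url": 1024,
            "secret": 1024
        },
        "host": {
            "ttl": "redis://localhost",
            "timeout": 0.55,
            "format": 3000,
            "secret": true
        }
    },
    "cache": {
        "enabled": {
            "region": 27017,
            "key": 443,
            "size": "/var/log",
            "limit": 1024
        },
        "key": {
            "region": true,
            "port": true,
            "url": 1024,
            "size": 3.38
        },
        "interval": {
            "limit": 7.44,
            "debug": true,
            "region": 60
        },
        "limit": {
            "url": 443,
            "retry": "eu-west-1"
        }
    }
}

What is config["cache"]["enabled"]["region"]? 27017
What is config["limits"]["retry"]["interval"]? 8080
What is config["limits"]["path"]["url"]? True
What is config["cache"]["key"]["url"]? 1024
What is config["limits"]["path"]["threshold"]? 3.83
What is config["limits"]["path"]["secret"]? True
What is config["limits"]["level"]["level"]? 27017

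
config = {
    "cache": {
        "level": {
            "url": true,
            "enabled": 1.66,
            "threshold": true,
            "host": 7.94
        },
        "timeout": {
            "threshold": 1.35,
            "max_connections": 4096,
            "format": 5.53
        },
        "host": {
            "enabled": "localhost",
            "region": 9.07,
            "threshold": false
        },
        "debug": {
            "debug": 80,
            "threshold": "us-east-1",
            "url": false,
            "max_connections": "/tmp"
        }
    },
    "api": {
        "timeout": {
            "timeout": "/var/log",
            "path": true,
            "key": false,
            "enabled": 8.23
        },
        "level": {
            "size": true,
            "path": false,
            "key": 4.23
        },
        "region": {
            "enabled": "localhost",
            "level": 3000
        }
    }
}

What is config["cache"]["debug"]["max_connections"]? "/tmp"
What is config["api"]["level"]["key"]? 4.23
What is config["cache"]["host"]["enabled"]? "localhost"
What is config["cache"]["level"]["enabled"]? 1.66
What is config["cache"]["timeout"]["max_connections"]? 4096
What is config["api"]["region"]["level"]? 3000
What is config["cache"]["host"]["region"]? 9.07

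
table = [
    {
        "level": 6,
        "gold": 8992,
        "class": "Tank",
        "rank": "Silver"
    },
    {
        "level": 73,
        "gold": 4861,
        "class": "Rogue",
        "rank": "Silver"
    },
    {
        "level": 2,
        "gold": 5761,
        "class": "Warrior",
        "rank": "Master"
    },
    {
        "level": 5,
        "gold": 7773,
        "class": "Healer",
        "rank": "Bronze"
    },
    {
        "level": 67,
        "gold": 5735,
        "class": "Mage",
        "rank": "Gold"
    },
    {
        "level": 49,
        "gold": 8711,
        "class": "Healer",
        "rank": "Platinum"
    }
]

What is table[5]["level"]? 49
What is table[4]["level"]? 67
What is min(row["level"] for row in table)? 2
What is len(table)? 6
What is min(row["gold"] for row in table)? 4861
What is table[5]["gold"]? 8711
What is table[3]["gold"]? 7773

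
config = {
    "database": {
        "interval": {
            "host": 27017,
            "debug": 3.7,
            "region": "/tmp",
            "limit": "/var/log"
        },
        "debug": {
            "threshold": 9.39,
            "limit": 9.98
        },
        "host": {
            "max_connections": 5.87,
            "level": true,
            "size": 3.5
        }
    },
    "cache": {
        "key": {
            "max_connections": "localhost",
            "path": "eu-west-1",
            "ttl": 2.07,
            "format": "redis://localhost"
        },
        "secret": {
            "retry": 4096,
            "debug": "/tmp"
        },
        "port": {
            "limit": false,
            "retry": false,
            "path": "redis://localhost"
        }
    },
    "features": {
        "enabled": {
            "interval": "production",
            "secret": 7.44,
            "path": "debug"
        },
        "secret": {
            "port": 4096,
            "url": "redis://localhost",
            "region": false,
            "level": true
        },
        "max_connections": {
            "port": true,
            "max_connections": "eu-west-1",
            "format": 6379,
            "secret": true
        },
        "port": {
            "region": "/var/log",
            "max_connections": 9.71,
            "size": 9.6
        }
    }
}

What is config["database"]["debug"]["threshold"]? 9.39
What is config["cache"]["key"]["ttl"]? 2.07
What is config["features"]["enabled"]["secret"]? 7.44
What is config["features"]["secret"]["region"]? False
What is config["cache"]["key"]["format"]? "redis://localhost"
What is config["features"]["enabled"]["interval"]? "production"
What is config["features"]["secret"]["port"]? 4096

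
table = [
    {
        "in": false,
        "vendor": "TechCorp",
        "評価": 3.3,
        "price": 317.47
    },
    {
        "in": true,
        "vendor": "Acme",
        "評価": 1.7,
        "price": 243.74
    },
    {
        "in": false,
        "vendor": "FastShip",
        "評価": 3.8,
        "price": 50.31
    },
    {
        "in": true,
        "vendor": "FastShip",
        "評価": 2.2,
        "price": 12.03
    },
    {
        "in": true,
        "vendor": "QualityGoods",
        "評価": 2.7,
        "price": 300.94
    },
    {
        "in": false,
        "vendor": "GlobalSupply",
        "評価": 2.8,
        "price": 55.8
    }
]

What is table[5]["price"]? 55.8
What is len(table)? 6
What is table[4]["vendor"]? "QualityGoods"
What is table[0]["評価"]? 3.3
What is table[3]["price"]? 12.03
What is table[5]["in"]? False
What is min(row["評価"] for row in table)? 1.7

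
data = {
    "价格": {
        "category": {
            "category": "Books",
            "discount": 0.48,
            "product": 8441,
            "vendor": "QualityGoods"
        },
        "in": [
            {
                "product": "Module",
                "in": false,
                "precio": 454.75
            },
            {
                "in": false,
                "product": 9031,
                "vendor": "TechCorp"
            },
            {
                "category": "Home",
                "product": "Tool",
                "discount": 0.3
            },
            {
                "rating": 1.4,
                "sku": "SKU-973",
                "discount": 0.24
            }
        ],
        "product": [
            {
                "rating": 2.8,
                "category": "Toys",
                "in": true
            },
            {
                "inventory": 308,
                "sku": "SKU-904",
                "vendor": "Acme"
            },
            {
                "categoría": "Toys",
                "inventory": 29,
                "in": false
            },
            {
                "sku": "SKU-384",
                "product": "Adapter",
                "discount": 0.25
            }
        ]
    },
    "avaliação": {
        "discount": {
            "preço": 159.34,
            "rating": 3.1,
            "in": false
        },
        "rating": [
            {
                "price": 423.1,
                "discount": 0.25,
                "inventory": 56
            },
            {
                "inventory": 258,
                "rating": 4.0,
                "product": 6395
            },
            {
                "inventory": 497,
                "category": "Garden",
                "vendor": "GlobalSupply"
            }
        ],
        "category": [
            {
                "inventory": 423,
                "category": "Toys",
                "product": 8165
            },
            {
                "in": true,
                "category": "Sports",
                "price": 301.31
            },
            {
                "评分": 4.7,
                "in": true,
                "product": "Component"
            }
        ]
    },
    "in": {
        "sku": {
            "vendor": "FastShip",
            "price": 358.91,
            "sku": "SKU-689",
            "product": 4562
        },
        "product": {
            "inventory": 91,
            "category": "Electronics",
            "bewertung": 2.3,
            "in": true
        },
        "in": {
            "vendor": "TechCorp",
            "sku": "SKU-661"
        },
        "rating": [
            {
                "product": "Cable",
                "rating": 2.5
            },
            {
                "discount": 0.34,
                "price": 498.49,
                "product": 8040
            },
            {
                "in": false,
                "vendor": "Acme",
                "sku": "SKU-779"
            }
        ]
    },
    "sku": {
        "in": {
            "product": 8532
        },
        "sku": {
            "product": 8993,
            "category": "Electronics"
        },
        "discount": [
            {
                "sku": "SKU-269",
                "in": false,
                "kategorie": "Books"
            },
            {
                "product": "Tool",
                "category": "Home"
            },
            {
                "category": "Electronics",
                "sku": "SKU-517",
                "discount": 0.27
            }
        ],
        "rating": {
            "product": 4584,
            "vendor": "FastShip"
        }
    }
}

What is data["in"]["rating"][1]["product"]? 8040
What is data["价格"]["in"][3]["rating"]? 1.4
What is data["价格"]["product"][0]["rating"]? 2.8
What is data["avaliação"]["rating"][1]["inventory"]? 258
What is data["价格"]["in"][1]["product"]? 9031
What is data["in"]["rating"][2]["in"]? False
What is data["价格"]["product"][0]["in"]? True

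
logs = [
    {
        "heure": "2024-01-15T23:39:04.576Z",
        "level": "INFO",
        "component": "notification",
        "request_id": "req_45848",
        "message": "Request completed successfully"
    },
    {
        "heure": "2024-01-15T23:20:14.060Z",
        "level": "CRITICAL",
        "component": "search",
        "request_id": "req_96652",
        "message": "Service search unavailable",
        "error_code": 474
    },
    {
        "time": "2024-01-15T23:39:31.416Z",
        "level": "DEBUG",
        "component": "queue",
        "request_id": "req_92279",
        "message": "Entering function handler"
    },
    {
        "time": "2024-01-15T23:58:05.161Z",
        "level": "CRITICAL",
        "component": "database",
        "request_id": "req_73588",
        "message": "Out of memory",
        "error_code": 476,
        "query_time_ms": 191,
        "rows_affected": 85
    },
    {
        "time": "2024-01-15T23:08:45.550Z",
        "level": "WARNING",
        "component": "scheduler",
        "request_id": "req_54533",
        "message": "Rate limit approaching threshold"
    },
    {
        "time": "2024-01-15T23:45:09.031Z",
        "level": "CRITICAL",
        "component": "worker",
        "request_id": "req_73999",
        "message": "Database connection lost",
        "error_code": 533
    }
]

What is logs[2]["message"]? "Entering function handler"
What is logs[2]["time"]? "2024-01-15T23:39:31.416Z"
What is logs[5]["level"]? "CRITICAL"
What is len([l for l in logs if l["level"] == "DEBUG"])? 1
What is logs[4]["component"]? "scheduler"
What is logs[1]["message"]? "Service search unavailable"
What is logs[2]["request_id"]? "req_92279"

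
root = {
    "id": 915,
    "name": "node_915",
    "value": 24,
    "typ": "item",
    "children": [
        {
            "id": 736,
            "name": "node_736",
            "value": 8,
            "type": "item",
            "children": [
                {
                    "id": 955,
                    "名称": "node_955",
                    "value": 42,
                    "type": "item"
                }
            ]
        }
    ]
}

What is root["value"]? 24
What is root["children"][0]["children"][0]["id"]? 955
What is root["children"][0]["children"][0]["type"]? "item"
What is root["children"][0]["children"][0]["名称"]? "node_955"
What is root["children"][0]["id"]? 736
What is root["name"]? "node_915"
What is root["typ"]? "item"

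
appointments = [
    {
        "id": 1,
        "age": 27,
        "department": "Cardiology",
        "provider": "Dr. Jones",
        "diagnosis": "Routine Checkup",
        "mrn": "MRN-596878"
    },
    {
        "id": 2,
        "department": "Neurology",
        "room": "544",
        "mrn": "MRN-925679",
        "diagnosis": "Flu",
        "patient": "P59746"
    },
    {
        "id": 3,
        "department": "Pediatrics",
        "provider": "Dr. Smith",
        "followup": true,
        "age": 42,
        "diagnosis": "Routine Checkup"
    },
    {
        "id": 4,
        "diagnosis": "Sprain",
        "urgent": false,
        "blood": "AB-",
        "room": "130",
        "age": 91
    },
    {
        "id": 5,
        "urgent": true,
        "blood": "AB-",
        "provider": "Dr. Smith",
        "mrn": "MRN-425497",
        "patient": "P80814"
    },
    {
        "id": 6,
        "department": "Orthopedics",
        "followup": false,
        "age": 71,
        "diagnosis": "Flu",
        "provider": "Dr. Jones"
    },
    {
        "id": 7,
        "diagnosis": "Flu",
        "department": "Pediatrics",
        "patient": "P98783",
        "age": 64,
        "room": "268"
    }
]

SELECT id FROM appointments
[1, 2, 3, 4, 5, 6, 7]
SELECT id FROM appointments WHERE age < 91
[1, 3, 6, 7]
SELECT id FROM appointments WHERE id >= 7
[7]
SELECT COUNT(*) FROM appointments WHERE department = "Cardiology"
1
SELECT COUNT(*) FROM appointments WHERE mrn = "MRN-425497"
1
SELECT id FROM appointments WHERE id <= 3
[1, 2, 3]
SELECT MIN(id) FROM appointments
1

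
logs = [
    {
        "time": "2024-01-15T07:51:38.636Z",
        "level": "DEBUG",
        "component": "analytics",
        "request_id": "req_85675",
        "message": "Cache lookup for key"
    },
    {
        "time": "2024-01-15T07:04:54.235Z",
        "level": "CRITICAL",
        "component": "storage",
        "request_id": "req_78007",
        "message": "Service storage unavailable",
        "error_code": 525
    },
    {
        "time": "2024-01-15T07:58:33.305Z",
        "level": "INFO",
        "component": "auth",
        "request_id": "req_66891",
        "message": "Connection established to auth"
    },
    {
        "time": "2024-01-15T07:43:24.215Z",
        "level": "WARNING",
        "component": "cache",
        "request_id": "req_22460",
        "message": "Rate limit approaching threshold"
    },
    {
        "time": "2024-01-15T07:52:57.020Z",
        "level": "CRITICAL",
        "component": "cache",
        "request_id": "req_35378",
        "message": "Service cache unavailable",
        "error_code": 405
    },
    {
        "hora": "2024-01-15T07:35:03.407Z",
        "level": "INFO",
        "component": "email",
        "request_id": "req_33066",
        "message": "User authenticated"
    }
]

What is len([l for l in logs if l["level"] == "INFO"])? 2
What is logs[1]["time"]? "2024-01-15T07:04:54.235Z"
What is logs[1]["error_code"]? 525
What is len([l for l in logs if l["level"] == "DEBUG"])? 1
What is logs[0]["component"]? "analytics"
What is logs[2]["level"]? "INFO"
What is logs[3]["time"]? "2024-01-15T07:43:24.215Z"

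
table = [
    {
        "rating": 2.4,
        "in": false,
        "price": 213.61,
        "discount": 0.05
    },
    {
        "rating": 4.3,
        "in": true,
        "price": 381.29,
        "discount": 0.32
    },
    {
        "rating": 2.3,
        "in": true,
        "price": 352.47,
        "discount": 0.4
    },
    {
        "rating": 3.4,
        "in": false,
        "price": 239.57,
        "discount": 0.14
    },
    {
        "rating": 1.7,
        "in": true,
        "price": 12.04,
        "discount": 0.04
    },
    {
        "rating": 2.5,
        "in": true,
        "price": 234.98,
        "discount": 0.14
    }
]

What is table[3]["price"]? 239.57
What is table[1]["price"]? 381.29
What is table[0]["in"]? False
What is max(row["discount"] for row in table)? 0.4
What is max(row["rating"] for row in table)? 4.3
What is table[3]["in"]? False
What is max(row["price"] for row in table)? 381.29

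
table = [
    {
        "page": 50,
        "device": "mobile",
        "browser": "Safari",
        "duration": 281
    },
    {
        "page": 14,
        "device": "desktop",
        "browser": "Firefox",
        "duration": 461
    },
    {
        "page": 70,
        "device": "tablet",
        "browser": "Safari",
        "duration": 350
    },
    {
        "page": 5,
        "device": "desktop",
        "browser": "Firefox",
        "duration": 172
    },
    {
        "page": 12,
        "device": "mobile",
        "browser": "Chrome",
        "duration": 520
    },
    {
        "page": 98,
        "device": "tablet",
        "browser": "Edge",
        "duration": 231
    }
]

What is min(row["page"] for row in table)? 5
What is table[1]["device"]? "desktop"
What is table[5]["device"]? "tablet"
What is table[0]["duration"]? 281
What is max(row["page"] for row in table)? 98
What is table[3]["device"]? "desktop"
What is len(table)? 6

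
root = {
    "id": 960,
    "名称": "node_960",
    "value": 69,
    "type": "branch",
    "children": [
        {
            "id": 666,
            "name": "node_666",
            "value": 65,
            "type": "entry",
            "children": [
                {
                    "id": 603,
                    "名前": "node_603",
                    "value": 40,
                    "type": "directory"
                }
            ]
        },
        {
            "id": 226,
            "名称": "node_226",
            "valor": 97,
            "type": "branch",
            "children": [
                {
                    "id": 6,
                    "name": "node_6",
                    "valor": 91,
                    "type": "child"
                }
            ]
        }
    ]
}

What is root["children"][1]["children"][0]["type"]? "child"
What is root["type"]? "branch"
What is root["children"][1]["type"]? "branch"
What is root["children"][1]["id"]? 226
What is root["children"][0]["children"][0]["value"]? 40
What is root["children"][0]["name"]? "node_666"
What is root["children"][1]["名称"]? "node_226"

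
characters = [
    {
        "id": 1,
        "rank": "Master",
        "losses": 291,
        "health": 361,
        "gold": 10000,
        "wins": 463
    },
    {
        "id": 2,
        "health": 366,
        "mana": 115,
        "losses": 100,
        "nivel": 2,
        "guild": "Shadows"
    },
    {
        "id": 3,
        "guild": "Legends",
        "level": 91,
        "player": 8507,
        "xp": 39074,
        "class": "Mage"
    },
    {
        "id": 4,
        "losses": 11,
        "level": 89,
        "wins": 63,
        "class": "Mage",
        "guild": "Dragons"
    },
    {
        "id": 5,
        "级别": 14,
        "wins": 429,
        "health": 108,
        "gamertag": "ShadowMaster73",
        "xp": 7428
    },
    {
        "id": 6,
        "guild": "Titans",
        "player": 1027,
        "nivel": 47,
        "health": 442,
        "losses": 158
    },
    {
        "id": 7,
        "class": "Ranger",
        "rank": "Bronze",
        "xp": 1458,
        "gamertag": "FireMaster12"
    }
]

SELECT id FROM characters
[1, 2, 3, 4, 5, 6, 7]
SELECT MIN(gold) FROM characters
10000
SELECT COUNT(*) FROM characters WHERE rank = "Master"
1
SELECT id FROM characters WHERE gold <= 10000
[1]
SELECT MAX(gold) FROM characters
10000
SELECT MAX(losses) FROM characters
291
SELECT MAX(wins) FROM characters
463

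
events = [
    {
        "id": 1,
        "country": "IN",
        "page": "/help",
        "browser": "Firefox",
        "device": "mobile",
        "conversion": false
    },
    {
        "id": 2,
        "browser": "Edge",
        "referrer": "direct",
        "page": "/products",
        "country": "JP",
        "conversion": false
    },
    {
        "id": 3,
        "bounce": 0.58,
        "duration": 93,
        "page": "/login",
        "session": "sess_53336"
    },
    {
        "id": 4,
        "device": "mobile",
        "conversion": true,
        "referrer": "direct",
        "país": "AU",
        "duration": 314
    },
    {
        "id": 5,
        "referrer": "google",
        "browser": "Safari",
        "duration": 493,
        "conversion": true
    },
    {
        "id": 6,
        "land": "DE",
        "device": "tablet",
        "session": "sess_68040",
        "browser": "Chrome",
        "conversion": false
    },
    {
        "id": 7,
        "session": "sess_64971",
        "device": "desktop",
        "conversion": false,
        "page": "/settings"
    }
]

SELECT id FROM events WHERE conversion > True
[]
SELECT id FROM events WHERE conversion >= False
[1, 2, 4, 5, 6, 7]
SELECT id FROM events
[1, 2, 3, 4, 5, 6, 7]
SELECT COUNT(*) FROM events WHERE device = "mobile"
2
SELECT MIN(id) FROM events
1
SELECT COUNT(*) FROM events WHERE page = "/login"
1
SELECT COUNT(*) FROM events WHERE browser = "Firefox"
1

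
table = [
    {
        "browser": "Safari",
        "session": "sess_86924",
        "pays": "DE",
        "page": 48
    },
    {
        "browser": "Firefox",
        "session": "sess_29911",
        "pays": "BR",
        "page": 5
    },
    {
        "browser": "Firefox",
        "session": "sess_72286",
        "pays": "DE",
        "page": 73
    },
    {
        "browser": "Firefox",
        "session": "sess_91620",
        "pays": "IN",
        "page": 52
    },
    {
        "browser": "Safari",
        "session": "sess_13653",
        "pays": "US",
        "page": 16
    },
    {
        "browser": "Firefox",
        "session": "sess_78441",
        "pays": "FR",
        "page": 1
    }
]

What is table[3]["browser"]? "Firefox"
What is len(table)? 6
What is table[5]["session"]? "sess_78441"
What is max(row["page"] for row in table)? 73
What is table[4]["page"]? 16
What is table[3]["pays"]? "IN"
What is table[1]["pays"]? "BR"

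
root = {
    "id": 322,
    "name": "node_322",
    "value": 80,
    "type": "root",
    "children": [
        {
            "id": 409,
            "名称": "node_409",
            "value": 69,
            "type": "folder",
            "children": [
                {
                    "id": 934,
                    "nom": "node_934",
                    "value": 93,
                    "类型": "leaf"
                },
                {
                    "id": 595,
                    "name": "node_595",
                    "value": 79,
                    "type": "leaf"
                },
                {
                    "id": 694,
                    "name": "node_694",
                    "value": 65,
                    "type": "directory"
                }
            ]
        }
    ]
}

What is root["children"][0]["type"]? "folder"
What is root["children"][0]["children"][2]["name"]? "node_694"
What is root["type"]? "root"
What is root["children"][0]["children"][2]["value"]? 65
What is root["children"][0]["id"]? 409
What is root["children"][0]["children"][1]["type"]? "leaf"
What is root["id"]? 322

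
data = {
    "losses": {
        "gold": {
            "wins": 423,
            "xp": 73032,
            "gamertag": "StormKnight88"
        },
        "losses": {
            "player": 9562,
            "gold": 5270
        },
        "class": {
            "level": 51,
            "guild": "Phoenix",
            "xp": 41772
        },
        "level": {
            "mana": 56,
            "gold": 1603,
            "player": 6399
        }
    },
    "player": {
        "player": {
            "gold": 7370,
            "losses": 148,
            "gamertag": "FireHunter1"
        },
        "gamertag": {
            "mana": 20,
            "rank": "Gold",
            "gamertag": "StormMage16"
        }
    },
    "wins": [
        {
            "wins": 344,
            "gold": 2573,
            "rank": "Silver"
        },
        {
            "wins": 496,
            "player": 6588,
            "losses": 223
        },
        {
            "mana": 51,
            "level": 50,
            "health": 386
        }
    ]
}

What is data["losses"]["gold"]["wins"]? 423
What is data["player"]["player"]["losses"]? 148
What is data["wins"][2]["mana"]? 51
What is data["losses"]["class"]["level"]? 51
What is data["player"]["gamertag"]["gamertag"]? "StormMage16"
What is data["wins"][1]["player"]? 6588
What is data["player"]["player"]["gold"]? 7370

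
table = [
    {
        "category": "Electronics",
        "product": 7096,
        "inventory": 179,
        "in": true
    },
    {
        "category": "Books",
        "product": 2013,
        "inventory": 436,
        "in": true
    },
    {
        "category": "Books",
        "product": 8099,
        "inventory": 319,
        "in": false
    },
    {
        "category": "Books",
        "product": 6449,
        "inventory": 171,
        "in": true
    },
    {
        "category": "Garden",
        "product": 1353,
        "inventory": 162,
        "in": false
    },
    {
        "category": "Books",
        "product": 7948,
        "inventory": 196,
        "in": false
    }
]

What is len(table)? 6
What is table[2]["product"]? 8099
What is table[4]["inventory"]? 162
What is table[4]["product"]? 1353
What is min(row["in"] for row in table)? False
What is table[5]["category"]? "Books"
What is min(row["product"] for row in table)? 1353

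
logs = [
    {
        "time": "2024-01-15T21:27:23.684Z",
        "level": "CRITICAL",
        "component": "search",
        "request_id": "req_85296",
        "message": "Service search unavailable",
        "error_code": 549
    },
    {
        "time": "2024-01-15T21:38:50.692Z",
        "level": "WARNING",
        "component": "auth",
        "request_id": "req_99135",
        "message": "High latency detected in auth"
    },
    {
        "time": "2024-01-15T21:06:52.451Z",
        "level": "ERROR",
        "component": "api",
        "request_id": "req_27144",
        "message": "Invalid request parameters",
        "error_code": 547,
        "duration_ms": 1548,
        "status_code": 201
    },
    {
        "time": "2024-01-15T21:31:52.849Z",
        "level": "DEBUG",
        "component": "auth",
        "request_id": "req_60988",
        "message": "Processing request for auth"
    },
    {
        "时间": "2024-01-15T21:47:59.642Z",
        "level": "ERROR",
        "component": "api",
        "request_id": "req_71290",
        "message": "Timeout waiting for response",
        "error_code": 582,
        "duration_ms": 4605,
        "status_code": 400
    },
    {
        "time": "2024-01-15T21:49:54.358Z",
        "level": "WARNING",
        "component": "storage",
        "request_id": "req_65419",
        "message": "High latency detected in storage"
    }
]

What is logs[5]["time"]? "2024-01-15T21:49:54.358Z"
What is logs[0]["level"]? "CRITICAL"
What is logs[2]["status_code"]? 201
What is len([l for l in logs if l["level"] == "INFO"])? 0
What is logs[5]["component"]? "storage"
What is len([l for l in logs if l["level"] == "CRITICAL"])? 1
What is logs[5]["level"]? "WARNING"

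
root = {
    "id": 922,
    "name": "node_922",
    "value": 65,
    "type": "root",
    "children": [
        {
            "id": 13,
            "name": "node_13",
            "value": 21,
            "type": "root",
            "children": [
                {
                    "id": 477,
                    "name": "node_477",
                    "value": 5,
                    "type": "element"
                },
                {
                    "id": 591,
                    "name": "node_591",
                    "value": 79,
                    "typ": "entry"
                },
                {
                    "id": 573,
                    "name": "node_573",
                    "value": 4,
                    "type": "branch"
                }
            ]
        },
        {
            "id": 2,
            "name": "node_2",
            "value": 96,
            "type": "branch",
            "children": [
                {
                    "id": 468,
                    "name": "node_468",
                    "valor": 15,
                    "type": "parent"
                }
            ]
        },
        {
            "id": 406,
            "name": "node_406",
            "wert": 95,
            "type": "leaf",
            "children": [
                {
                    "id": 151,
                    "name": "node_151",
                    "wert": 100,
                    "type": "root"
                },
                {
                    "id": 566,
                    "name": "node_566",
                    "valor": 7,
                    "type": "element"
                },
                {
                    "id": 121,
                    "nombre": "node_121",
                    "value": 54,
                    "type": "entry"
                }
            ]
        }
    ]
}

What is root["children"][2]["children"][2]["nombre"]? "node_121"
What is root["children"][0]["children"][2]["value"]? 4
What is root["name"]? "node_922"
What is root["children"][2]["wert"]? 95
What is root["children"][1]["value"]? 96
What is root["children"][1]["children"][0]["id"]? 468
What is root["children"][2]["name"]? "node_406"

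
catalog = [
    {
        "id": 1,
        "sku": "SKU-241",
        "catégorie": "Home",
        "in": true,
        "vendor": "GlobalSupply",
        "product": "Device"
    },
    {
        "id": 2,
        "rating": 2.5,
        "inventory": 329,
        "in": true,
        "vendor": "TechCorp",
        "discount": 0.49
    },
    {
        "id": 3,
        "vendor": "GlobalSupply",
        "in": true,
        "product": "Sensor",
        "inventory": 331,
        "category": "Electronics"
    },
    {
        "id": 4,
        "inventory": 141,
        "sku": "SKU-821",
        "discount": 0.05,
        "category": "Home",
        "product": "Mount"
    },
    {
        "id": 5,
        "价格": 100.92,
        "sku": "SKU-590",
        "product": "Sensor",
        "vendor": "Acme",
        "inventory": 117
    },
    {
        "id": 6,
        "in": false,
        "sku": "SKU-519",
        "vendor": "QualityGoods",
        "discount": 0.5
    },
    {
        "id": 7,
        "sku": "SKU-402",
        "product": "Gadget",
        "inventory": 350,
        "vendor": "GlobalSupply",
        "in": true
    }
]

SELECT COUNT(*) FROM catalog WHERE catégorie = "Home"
1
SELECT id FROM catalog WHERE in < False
[]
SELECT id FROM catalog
[1, 2, 3, 4, 5, 6, 7]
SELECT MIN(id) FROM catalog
1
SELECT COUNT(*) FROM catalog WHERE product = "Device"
1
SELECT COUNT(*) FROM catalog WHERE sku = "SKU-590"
1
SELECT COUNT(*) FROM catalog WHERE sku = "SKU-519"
1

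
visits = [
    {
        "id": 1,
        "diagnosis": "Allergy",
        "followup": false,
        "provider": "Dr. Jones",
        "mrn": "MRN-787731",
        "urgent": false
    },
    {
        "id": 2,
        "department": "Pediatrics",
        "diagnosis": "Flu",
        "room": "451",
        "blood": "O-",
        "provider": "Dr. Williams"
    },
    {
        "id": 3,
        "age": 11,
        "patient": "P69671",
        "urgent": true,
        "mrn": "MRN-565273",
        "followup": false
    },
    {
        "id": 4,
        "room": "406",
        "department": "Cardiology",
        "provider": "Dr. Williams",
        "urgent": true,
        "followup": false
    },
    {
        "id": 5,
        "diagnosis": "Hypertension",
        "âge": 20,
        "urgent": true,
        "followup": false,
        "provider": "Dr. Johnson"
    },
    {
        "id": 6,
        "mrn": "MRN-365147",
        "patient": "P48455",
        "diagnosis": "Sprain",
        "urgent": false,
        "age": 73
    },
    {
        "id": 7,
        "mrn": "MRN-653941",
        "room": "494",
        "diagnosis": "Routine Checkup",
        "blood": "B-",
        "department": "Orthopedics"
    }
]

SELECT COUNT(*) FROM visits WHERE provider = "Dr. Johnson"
1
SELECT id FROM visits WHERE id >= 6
[6, 7]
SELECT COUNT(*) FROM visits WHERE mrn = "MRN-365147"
1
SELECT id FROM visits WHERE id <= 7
[1, 2, 3, 4, 5, 6, 7]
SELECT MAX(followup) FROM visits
False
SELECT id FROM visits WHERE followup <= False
[1, 3, 4, 5]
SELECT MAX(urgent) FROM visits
True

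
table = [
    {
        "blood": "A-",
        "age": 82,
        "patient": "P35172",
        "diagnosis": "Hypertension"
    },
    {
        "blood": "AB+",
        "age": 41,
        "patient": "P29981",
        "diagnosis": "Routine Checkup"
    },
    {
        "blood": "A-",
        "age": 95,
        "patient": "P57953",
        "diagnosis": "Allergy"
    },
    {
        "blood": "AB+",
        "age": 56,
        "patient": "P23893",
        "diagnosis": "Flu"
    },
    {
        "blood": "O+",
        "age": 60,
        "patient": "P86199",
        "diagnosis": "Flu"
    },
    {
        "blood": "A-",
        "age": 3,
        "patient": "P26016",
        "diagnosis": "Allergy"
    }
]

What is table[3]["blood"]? "AB+"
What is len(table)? 6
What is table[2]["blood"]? "A-"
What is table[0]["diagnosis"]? "Hypertension"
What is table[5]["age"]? 3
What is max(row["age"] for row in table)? 95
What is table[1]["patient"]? "P29981"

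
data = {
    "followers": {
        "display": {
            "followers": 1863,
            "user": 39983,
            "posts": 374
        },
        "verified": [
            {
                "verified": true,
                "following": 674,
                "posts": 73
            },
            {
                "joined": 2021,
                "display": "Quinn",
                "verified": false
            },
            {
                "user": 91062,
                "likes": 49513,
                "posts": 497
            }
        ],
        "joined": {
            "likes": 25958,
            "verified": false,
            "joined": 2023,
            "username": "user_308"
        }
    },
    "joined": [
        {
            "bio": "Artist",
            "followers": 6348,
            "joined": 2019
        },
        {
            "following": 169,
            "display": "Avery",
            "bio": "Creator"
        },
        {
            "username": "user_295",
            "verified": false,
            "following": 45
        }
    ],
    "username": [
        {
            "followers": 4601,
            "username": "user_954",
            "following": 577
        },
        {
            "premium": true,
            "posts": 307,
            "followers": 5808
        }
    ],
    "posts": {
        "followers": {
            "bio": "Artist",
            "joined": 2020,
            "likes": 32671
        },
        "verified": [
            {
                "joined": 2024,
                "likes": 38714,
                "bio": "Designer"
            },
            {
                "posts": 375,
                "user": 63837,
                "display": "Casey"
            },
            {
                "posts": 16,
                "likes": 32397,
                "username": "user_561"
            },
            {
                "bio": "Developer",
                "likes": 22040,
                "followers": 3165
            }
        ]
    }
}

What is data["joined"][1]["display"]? "Avery"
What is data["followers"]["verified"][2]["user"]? 91062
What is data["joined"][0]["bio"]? "Artist"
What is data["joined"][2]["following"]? 45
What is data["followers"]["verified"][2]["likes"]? 49513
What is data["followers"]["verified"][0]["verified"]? True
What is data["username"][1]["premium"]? True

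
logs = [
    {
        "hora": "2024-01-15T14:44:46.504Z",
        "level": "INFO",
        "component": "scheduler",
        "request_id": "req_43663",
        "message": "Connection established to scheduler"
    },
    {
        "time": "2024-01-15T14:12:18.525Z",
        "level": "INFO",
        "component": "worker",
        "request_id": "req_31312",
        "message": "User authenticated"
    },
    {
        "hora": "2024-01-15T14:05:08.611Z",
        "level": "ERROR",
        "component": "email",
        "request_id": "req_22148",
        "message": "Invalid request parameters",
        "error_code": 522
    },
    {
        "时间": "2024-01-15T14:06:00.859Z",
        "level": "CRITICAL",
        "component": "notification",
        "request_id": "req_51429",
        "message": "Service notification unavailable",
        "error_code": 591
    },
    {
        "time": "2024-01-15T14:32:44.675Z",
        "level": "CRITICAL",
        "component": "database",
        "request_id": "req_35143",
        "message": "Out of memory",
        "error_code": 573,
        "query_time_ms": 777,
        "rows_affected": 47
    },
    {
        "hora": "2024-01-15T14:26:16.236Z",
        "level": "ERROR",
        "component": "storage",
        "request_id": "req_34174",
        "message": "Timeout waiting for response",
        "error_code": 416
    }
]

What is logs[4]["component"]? "database"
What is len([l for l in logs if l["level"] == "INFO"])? 2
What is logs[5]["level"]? "ERROR"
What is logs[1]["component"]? "worker"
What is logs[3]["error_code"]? 591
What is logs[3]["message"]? "Service notification unavailable"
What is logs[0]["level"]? "INFO"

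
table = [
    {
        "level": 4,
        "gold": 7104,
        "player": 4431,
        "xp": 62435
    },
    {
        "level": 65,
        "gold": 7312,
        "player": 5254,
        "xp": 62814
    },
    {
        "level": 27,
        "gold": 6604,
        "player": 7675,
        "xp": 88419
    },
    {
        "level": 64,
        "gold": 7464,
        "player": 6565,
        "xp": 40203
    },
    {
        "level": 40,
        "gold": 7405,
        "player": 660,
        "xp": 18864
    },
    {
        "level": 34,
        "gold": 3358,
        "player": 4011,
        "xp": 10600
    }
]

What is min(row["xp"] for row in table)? 10600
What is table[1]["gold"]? 7312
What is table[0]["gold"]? 7104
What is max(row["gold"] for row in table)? 7464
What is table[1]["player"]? 5254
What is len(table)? 6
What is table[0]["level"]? 4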